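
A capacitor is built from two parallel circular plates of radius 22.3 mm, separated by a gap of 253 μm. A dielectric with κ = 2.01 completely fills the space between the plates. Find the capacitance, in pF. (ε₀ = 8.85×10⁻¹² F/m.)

110 pF

A = π(22.3 mm)² = 1.56×10⁻³ m².
C = κε₀A/d = 2.01 × 8.85×10⁻¹² × 1.56×10⁻³ / 2.53×10⁻⁴ = 1.10×10⁻¹⁰ F.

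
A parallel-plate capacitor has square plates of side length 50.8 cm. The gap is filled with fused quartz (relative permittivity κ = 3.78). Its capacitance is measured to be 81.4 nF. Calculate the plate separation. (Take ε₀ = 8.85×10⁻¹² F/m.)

d ≈ 106 μm

A = (50.8 cm)² = 0.258 m².
d = κε₀A/C = 3.78 × 8.85×10⁻¹² × 0.258 / 8.14×10⁻⁸ = 1.06×10⁻⁴ m.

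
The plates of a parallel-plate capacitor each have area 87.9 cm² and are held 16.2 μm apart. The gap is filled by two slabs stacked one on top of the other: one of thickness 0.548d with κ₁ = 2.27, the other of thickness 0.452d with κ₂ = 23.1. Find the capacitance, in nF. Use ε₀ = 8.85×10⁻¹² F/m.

A = 87.9 cm² = 8.79×10⁻³ m².
Stacked slabs ⇒ two capacitors in series, each with the full plate area.
C₁ = κ₁ε₀A/d₁ = 2.27 × 8.85×10⁻¹² × 8.79×10⁻³ / 8.88×10⁻⁶ = 1.99×10⁻⁸ F.
C₂ = κ₂ε₀A/d₂ = 23.1 × 8.85×10⁻¹² × 8.79×10⁻³ / 7.32×10⁻⁶ = 2.45×10⁻⁷ F.
C = (1/C₁ + 1/C₂)⁻¹ = 1.84×10⁻⁸ F.

18.4 nF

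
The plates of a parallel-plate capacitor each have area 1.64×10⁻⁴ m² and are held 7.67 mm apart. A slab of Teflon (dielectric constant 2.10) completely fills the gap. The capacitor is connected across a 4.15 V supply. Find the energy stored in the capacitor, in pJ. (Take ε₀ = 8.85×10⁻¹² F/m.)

C = κε₀A/d = 2.10 × 8.85×10⁻¹² × 1.64×10⁻⁴ / 7.67×10⁻³ = 3.97×10⁻¹³ F.
U = ½CV² = ½ × 3.97×10⁻¹³ × (4.15)² = 3.42×10⁻¹² J.

U ≈ 3.42 pJ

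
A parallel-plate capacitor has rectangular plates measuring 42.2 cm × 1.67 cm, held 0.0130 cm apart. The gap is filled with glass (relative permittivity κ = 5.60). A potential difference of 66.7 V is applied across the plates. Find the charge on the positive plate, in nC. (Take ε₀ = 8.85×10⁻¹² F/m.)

A = 42.2 × 1.67 cm² = 7.05×10⁻³ m².
C = κε₀A/d = 5.60 × 8.85×10⁻¹² × 7.05×10⁻³ / 1.30×10⁻⁴ = 2.69×10⁻⁹ F.
Q = CV = 2.69×10⁻⁹ × 66.7 = 1.79×10⁻⁷ C.

179 nC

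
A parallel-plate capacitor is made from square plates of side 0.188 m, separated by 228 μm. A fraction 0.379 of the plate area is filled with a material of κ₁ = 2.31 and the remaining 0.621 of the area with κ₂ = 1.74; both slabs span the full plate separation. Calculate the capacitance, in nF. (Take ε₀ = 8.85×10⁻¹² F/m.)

A = (0.188 m)² = 3.53×10⁻² m².
Side-by-side slabs ⇒ two capacitors in parallel, each spanning the full gap.
C₁ = κ₁ε₀A₁/d = 2.31 × 8.85×10⁻¹² × 1.34×10⁻² / 2.28×10⁻⁴ = 1.20×10⁻⁹ F.
C₂ = κ₂ε₀A₂/d = 1.74 × 8.85×10⁻¹² × 2.19×10⁻² / 2.28×10⁻⁴ = 1.48×10⁻⁹ F.
C = C₁ + C₂ = 2.68×10⁻⁹ F.

C ≈ 2.68 nF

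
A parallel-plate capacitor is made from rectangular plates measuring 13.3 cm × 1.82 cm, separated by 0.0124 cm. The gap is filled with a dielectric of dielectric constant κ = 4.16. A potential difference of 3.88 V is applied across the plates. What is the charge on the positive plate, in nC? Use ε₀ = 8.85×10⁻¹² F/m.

Q ≈ 2.79 nC

A = 13.3 × 1.82 cm² = 2.42×10⁻³ m².
C = κε₀A/d = 4.16 × 8.85×10⁻¹² × 2.42×10⁻³ / 1.24×10⁻⁴ = 7.19×10⁻¹⁰ F.
Q = CV = 7.19×10⁻¹⁰ × 3.88 = 2.79×10⁻⁹ C.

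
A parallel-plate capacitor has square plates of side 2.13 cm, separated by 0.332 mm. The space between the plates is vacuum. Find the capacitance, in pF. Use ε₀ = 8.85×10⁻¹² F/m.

C ≈ 12.1 pF

A = (2.13 cm)² = 4.54×10⁻⁴ m².
C = ε₀A/d = 8.85×10⁻¹² × 4.54×10⁻⁴ / 3.32×10⁻⁴ = 1.21×10⁻¹¹ F.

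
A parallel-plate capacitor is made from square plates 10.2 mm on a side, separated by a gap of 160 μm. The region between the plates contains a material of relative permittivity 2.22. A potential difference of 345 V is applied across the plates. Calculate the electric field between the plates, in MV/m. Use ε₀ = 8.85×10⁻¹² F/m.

E = V/d = 345 / 1.60×10⁻⁴ = 2.16×10⁶ V/m.

E ≈ 2.16 MV/m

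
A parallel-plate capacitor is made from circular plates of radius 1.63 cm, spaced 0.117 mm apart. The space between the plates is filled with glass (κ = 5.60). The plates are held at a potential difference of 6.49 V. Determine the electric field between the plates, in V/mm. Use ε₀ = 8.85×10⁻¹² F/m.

E ≈ 55.5 V/mm

E = V/d = 6.49 / 1.17×10⁻⁴ = 5.55×10⁴ V/m.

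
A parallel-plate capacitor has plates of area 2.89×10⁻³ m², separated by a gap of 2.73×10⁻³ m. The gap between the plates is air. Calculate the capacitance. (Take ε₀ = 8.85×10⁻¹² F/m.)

9.37 pF

C = ε₀A/d = 8.85×10⁻¹² × 2.89×10⁻³ / 2.73×10⁻³ = 9.37×10⁻¹² F.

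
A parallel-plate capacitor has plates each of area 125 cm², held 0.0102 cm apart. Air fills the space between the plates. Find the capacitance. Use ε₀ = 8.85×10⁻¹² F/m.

1.08 nF

A = 125 cm² = 1.25×10⁻² m².
C = ε₀A/d = 8.85×10⁻¹² × 1.25×10⁻² / 1.02×10⁻⁴ = 1.08×10⁻⁹ F.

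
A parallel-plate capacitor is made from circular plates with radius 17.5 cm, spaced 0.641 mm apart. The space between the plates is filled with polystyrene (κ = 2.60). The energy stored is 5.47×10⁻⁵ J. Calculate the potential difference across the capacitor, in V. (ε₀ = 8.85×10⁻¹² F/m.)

178 V

A = π(17.5 cm)² = 9.62×10⁻² m².
C = κε₀A/d = 2.60 × 8.85×10⁻¹² × 9.62×10⁻² / 6.41×10⁻⁴ = 3.45×10⁻⁹ F.
V = √(2U/C) = √(2 × 5.47×10⁻⁵ / 3.45×10⁻⁹) = 1.78×10² V.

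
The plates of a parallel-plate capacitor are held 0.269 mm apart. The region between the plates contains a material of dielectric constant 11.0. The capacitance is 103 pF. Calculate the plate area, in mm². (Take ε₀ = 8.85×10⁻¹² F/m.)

285 mm²

A = Cd/(κε₀) = 1.03×10⁻¹⁰ × 2.69×10⁻⁴ / (11.0 × 8.85×10⁻¹²) = 2.85×10⁻⁴ m².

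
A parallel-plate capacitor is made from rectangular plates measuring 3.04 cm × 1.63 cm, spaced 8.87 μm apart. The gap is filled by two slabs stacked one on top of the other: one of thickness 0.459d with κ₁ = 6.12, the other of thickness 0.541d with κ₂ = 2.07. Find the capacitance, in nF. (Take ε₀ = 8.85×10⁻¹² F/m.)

1.47 nF

A = 3.04 × 1.63 cm² = 4.96×10⁻⁴ m².
Stacked slabs ⇒ two capacitors in series, each with the full plate area.
C₁ = κ₁ε₀A/d₁ = 6.12 × 8.85×10⁻¹² × 4.96×10⁻⁴ / 4.07×10⁻⁶ = 6.59×10⁻⁹ F.
C₂ = κ₂ε₀A/d₂ = 2.07 × 8.85×10⁻¹² × 4.96×10⁻⁴ / 4.80×10⁻⁶ = 1.89×10⁻⁹ F.
C = (1/C₁ + 1/C₂)⁻¹ = 1.47×10⁻⁹ F.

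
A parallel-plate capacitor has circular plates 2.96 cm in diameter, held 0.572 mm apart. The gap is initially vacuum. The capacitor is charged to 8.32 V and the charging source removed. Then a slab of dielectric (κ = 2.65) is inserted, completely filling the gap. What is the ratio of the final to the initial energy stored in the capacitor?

Isolated ⇒ Q is held fixed.
C₂ = 2.65 C₁ and U = Q²/(2C), so U₂/U₁ = C₁/C₂ = 0.377.

U₂/U₁ ≈ 0.377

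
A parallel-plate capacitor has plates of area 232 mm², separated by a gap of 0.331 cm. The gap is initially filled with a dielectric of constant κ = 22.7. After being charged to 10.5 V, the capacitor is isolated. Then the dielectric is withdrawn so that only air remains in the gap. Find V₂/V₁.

22.7

Isolated ⇒ Q is held fixed.
C₂ = 0.0441 C₁ and V = Q/C, so V₂/V₁ = C₁/C₂ = 22.7.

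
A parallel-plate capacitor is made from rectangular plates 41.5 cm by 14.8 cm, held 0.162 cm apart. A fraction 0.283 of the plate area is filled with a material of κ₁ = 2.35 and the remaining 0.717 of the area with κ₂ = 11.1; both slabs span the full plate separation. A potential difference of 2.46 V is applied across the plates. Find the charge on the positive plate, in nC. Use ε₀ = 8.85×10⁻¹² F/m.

7.12 nC

A = 41.5 × 14.8 cm² = 6.14×10⁻² m².
Side-by-side slabs ⇒ two capacitors in parallel, each spanning the full gap.
C₁ = κ₁ε₀A₁/d = 2.35 × 8.85×10⁻¹² × 1.74×10⁻² / 1.62×10⁻³ = 2.23×10⁻¹⁰ F.
C₂ = κ₂ε₀A₂/d = 11.1 × 8.85×10⁻¹² × 4.40×10⁻² / 1.62×10⁻³ = 2.67×10⁻⁹ F.
C = C₁ + C₂ = 2.89×10⁻⁹ F.
Q = CV = 2.89×10⁻⁹ × 2.46 = 7.12×10⁻⁹ C.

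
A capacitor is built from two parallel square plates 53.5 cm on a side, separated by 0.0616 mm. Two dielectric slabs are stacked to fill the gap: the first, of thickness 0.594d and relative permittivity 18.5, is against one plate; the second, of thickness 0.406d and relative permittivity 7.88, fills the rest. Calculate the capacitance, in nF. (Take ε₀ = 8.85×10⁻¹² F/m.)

A = (53.5 cm)² = 0.286 m².
Stacked slabs ⇒ two capacitors in series, each with the full plate area.
C₁ = κ₁ε₀A/d₁ = 18.5 × 8.85×10⁻¹² × 0.286 / 3.66×10⁻⁵ = 1.28×10⁻⁶ F.
C₂ = κ₂ε₀A/d₂ = 7.88 × 8.85×10⁻¹² × 0.286 / 2.50×10⁻⁵ = 7.98×10⁻⁷ F.
C = (1/C₁ + 1/C₂)⁻¹ = 4.92×10⁻⁷ F.

492 nF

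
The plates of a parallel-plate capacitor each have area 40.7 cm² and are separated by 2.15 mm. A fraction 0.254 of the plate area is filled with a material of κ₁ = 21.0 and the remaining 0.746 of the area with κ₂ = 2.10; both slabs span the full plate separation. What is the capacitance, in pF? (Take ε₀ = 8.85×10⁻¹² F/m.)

A = 40.7 cm² = 4.07×10⁻³ m².
Side-by-side slabs ⇒ two capacitors in parallel, each spanning the full gap.
C₁ = κ₁ε₀A₁/d = 21.0 × 8.85×10⁻¹² × 1.03×10⁻³ / 2.15×10⁻³ = 8.94×10⁻¹¹ F.
C₂ = κ₂ε₀A₂/d = 2.10 × 8.85×10⁻¹² × 3.04×10⁻³ / 2.15×10⁻³ = 2.62×10⁻¹¹ F.
C = C₁ + C₂ = 1.16×10⁻¹⁰ F.

116 pF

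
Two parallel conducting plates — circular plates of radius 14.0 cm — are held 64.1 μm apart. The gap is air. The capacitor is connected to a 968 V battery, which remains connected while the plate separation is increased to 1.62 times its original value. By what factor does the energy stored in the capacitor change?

0.617

Battery connected ⇒ V is held fixed.
C₂ = 0.617 C₁ and U = ½CV², so U₂/U₁ = C₂/C₁ = 0.617.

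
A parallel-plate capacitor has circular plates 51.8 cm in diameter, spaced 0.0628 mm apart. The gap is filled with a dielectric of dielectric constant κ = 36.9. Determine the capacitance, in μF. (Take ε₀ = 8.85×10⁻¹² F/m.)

A = π(51.8/2 cm)² = 0.211 m².
C = κε₀A/d = 36.9 × 8.85×10⁻¹² × 0.211 / 6.28×10⁻⁵ = 1.10×10⁻⁶ F.

1.10 μF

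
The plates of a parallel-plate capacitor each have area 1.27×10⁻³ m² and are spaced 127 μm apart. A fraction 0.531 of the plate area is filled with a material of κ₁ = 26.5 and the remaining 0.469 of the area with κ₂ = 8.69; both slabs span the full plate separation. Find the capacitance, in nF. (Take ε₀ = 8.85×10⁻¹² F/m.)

Side-by-side slabs ⇒ two capacitors in parallel, each spanning the full gap.
C₁ = κ₁ε₀A₁/d = 26.5 × 8.85×10⁻¹² × 6.74×10⁻⁴ / 1.27×10⁻⁴ = 1.25×10⁻⁹ F.
C₂ = κ₂ε₀A₂/d = 8.69 × 8.85×10⁻¹² × 5.96×10⁻⁴ / 1.27×10⁻⁴ = 3.61×10⁻¹⁰ F.
C = C₁ + C₂ = 1.61×10⁻⁹ F.

C ≈ 1.61 nF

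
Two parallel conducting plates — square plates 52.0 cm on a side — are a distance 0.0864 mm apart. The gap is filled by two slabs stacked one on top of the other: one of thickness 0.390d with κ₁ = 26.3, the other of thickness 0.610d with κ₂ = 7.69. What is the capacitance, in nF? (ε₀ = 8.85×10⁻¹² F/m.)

C ≈ 294 nF

A = (52.0 cm)² = 0.270 m².
Stacked slabs ⇒ two capacitors in series, each with the full plate area.
C₁ = κ₁ε₀A/d₁ = 26.3 × 8.85×10⁻¹² × 0.270 / 3.37×10⁻⁵ = 1.87×10⁻⁶ F.
C₂ = κ₂ε₀A/d₂ = 7.69 × 8.85×10⁻¹² × 0.270 / 5.27×10⁻⁵ = 3.49×10⁻⁷ F.
C = (1/C₁ + 1/C₂)⁻¹ = 2.94×10⁻⁷ F.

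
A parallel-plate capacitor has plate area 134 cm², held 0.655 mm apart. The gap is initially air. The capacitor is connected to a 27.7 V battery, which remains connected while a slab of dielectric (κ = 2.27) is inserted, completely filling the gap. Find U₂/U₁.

2.27

Battery connected ⇒ V is held fixed.
C₂ = 2.27 C₁ and U = ½CV², so U₂/U₁ = C₂/C₁ = 2.27.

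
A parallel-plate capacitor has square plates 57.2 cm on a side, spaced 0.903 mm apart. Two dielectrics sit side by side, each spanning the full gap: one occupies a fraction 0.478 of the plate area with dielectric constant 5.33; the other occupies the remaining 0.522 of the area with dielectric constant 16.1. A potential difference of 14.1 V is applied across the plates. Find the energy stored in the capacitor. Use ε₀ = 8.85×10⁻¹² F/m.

U ≈ 3.49 μJ

A = (57.2 cm)² = 0.327 m².
Side-by-side slabs ⇒ two capacitors in parallel, each spanning the full gap.
C₁ = κ₁ε₀A₁/d = 5.33 × 8.85×10⁻¹² × 0.156 / 9.03×10⁻⁴ = 8.17×10⁻⁹ F.
C₂ = κ₂ε₀A₂/d = 16.1 × 8.85×10⁻¹² × 0.171 / 9.03×10⁻⁴ = 2.69×10⁻⁸ F.
C = C₁ + C₂ = 3.51×10⁻⁸ F.
U = ½CV² = ½ × 3.51×10⁻⁸ × (14.1)² = 3.49×10⁻⁶ J.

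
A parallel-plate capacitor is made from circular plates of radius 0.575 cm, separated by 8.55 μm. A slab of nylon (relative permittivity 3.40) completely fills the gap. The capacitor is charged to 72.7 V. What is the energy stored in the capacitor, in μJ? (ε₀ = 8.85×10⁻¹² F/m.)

A = π(0.575 cm)² = 1.04×10⁻⁴ m².
C = κε₀A/d = 3.40 × 8.85×10⁻¹² × 1.04×10⁻⁴ / 8.55×10⁻⁶ = 3.66×10⁻¹⁰ F.
U = ½CV² = ½ × 3.66×10⁻¹⁰ × (72.7)² = 9.66×10⁻⁷ J.

U ≈ 0.966 μJ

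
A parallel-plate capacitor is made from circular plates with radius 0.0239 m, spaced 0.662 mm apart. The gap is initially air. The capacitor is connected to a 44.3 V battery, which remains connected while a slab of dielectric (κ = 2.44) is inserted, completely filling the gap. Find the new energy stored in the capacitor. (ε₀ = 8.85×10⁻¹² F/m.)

U ≈ 57.4 nJ

A = π(0.0239 m)² = 1.79×10⁻³ m².
Initially C₁ = ε₀A/d = 8.85×10⁻¹² × 1.79×10⁻³ / 6.62×10⁻⁴ = 2.40×10⁻¹¹ F.
U₁ = 2.35×10⁻⁸ J.
Battery connected ⇒ V is held fixed. C₂ = 2.44 C₁ and U = ½CV², so U₂/U₁ = C₂/C₁ = 2.44.
U₂ = 2.44 × 2.35×10⁻⁸ = 5.74×10⁻⁸ J.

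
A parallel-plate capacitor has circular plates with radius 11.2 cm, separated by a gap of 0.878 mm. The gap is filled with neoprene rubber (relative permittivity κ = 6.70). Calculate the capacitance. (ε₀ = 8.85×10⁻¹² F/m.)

A = π(11.2 cm)² = 3.94×10⁻² m².
C = κε₀A/d = 6.70 × 8.85×10⁻¹² × 3.94×10⁻² / 8.78×10⁻⁴ = 2.66×10⁻⁹ F.

C ≈ 2.66 nF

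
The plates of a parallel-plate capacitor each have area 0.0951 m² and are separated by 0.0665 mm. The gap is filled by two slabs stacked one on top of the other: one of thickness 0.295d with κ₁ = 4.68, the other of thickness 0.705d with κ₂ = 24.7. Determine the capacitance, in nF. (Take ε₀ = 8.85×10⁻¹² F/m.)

Stacked slabs ⇒ two capacitors in series, each with the full plate area.
C₁ = κ₁ε₀A/d₁ = 4.68 × 8.85×10⁻¹² × 9.51×10⁻² / 1.96×10⁻⁵ = 2.01×10⁻⁷ F.
C₂ = κ₂ε₀A/d₂ = 24.7 × 8.85×10⁻¹² × 9.51×10⁻² / 4.69×10⁻⁵ = 4.43×10⁻⁷ F.
C = (1/C₁ + 1/C₂)⁻¹ = 1.38×10⁻⁷ F.

C ≈ 138 nF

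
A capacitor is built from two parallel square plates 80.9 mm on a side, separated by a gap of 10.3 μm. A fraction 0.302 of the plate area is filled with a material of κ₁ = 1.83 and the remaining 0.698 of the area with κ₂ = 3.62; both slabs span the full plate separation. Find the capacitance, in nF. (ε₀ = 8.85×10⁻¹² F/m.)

A = (80.9 mm)² = 6.54×10⁻³ m².
Side-by-side slabs ⇒ two capacitors in parallel, each spanning the full gap.
C₁ = κ₁ε₀A₁/d = 1.83 × 8.85×10⁻¹² × 1.98×10⁻³ / 1.03×10⁻⁵ = 3.11×10⁻⁹ F.
C₂ = κ₂ε₀A₂/d = 3.62 × 8.85×10⁻¹² × 4.57×10⁻³ / 1.03×10⁻⁵ = 1.42×10⁻⁸ F.
C = C₁ + C₂ = 1.73×10⁻⁸ F.

C ≈ 17.3 nF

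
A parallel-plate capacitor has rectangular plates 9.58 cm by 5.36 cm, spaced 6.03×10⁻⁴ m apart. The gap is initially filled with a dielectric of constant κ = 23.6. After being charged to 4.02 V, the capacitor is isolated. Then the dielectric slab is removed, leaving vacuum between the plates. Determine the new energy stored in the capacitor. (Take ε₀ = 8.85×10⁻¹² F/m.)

U ≈ 339 nJ

A = 9.58 × 5.36 cm² = 5.13×10⁻³ m².
Initially C₁ = κε₀A/d = 23.6 × 8.85×10⁻¹² × 5.13×10⁻³ / 6.03×10⁻⁴ = 1.78×10⁻⁹ F.
U₁ = 1.44×10⁻⁸ J.
Isolated ⇒ Q is held fixed. C₂ = 0.0424 C₁ and U = Q²/(2C), so U₂/U₁ = C₁/C₂ = 23.6.
U₂ = 23.6 × 1.44×10⁻⁸ = 3.39×10⁻⁷ J.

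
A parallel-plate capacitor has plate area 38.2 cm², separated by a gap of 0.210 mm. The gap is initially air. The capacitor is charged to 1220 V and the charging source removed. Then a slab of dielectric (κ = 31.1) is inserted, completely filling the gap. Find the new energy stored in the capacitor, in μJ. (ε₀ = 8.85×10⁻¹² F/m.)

U ≈ 3.85 μJ

A = 38.2 cm² = 3.82×10⁻³ m².
Initially C₁ = ε₀A/d = 8.85×10⁻¹² × 3.82×10⁻³ / 2.10×10⁻⁴ = 1.61×10⁻¹⁰ F.
U₁ = 1.20×10⁻⁴ J.
Isolated ⇒ Q is held fixed. C₂ = 31.1 C₁ and U = Q²/(2C), so U₂/U₁ = C₁/C₂ = 0.0322.
U₂ = 0.0322 × 1.20×10⁻⁴ = 3.85×10⁻⁶ J.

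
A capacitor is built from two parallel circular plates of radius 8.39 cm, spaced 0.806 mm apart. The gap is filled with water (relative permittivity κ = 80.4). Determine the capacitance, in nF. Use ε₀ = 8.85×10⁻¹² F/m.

C ≈ 19.5 nF

A = π(8.39 cm)² = 2.21×10⁻² m².
C = κε₀A/d = 80.4 × 8.85×10⁻¹² × 2.21×10⁻² / 8.06×10⁻⁴ = 1.95×10⁻⁸ F.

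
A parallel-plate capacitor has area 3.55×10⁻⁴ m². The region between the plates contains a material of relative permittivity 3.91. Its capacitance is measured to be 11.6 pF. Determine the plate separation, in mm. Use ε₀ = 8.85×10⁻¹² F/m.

d = κε₀A/C = 3.91 × 8.85×10⁻¹² × 3.55×10⁻⁴ / 1.16×10⁻¹¹ = 1.06×10⁻³ m.

1.06 mm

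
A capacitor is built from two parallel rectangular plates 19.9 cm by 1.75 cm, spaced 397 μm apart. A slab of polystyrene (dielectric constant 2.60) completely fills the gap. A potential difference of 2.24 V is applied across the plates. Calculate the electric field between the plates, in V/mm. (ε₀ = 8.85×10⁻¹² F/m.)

E = V/d = 2.24 / 3.97×10⁻⁴ = 5.64×10³ V/m.

E ≈ 5.64 V/mm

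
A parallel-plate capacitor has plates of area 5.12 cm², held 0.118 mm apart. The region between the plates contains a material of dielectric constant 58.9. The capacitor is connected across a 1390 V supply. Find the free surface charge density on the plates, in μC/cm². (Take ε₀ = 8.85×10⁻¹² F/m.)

A = 5.12 cm² = 5.12×10⁻⁴ m².
C = κε₀A/d = 58.9 × 8.85×10⁻¹² × 5.12×10⁻⁴ / 1.18×10⁻⁴ = 2.26×10⁻⁹ F.
σ = Q/A = CV/A = 2.26×10⁻⁹ × 1390 / 5.12×10⁻⁴ = 6.14×10⁻³ C/m².

σ ≈ 0.614 μC/cm²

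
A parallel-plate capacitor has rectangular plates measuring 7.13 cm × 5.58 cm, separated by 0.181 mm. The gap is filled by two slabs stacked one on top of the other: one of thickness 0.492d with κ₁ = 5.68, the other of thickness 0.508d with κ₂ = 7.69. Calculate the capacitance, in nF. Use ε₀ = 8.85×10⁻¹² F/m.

1.27 nF

A = 7.13 × 5.58 cm² = 3.98×10⁻³ m².
Stacked slabs ⇒ two capacitors in series, each with the full plate area.
C₁ = κ₁ε₀A/d₁ = 5.68 × 8.85×10⁻¹² × 3.98×10⁻³ / 8.91×10⁻⁵ = 2.25×10⁻⁹ F.
C₂ = κ₂ε₀A/d₂ = 7.69 × 8.85×10⁻¹² × 3.98×10⁻³ / 9.19×10⁻⁵ = 2.94×10⁻⁹ F.
C = (1/C₁ + 1/C₂)⁻¹ = 1.27×10⁻⁹ F.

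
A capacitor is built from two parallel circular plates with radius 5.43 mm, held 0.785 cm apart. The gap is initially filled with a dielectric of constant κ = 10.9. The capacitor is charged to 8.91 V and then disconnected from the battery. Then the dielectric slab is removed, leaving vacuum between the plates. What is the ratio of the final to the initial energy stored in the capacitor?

U₂/U₁ ≈ 10.9

Isolated ⇒ Q is held fixed.
C₂ = 0.0917 C₁ and U = Q²/(2C), so U₂/U₁ = C₁/C₂ = 10.9.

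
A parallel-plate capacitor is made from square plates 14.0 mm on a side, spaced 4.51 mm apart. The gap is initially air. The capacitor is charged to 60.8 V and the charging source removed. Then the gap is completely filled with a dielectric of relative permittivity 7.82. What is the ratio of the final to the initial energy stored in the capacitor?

U₂/U₁ ≈ 0.128

Isolated ⇒ Q is held fixed.
C₂ = 7.82 C₁ and U = Q²/(2C), so U₂/U₁ = C₁/C₂ = 0.128.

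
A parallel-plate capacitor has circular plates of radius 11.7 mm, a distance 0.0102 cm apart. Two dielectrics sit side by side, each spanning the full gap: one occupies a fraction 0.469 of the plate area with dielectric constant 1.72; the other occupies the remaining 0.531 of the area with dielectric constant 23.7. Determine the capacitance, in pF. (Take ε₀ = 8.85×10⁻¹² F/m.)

A = π(11.7 mm)² = 4.30×10⁻⁴ m².
Side-by-side slabs ⇒ two capacitors in parallel, each spanning the full gap.
C₁ = κ₁ε₀A₁/d = 1.72 × 8.85×10⁻¹² × 2.02×10⁻⁴ / 1.02×10⁻⁴ = 3.01×10⁻¹¹ F.
C₂ = κ₂ε₀A₂/d = 23.7 × 8.85×10⁻¹² × 2.28×10⁻⁴ / 1.02×10⁻⁴ = 4.70×10⁻¹⁰ F.
C = C₁ + C₂ = 5.00×10⁻¹⁰ F.

500 pF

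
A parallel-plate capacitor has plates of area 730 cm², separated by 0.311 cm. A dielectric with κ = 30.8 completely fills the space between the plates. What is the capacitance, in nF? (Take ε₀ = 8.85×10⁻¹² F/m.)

A = 730 cm² = 7.30×10⁻² m².
C = κε₀A/d = 30.8 × 8.85×10⁻¹² × 7.30×10⁻² / 3.11×10⁻³ = 6.40×10⁻⁹ F.

C ≈ 6.40 nF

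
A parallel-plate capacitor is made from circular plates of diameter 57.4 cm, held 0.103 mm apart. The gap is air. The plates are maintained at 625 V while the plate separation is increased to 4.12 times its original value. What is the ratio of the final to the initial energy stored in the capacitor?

U₂/U₁ ≈ 0.243

Battery connected ⇒ V is held fixed.
C₂ = 0.243 C₁ and U = ½CV², so U₂/U₁ = C₂/C₁ = 0.243.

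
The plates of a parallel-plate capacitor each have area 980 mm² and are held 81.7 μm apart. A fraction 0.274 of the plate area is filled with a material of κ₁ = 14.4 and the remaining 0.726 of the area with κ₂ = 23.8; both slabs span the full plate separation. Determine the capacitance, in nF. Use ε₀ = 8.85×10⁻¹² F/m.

C ≈ 2.25 nF

A = 980 mm² = 9.80×10⁻⁴ m².
Side-by-side slabs ⇒ two capacitors in parallel, each spanning the full gap.
C₁ = κ₁ε₀A₁/d = 14.4 × 8.85×10⁻¹² × 2.69×10⁻⁴ / 8.17×10⁻⁵ = 4.19×10⁻¹⁰ F.
C₂ = κ₂ε₀A₂/d = 23.8 × 8.85×10⁻¹² × 7.11×10⁻⁴ / 8.17×10⁻⁵ = 1.83×10⁻⁹ F.
C = C₁ + C₂ = 2.25×10⁻⁹ F.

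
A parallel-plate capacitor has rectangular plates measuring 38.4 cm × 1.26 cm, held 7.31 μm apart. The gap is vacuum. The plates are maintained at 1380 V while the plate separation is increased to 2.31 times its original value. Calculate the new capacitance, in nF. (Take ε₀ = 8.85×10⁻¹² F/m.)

2.54 nF

A = 38.4 × 1.26 cm² = 4.84×10⁻³ m².
Initially C₁ = ε₀A/d = 8.85×10⁻¹² × 4.84×10⁻³ / 7.31×10⁻⁶ = 5.86×10⁻⁹ F.
C = ε₀A/d scales as 1/d, so C₂/C₁ = d₁/d₂ = 1/2.31 = 0.433.
C₂ = 0.433 × 5.86×10⁻⁹ = 2.54×10⁻⁹ F.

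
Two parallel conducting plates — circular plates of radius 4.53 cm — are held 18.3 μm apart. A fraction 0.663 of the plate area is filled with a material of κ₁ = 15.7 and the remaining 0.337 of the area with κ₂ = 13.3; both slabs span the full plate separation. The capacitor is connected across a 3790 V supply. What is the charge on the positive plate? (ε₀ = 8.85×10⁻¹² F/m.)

A = π(4.53 cm)² = 6.45×10⁻³ m².
Side-by-side slabs ⇒ two capacitors in parallel, each spanning the full gap.
C₁ = κ₁ε₀A₁/d = 15.7 × 8.85×10⁻¹² × 4.27×10⁻³ / 1.83×10⁻⁵ = 3.25×10⁻⁸ F.
C₂ = κ₂ε₀A₂/d = 13.3 × 8.85×10⁻¹² × 2.17×10⁻³ / 1.83×10⁻⁵ = 1.40×10⁻⁸ F.
C = C₁ + C₂ = 4.64×10⁻⁸ F.
Q = CV = 4.64×10⁻⁸ × 3790 = 1.76×10⁻⁴ C.

176 μC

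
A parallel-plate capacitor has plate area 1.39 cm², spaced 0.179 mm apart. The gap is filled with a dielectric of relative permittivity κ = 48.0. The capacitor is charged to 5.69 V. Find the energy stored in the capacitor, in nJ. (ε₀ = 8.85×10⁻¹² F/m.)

5.34 nJ

A = 1.39 cm² = 1.39×10⁻⁴ m².
C = κε₀A/d = 48.0 × 8.85×10⁻¹² × 1.39×10⁻⁴ / 1.79×10⁻⁴ = 3.30×10⁻¹⁰ F.
U = ½CV² = ½ × 3.30×10⁻¹⁰ × (5.69)² = 5.34×10⁻⁹ J.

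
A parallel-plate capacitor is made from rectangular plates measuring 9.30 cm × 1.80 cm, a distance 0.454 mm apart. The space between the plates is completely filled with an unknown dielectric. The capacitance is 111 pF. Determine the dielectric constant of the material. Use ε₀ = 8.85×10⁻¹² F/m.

κ ≈ 3.40

A = 9.30 × 1.80 cm² = 1.67×10⁻³ m².
κ = Cd/(ε₀A) = 1.11×10⁻¹⁰ × 4.54×10⁻⁴ / (8.85×10⁻¹² × 1.67×10⁻³) = 3.40.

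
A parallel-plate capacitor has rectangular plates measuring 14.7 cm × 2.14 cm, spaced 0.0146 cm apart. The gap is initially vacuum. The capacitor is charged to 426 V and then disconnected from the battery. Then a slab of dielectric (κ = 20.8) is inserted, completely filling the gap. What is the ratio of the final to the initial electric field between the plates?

0.0481

Isolated ⇒ Q is held fixed.
V₂ = Q/C₂ = V₁/20.8; E = V/d, so E₂/E₁ = (V₂/V₁)(d₁/d₂) = 0.0481.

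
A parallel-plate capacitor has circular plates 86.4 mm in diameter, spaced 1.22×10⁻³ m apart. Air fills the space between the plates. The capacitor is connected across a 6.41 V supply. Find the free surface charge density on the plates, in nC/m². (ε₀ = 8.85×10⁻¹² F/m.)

A = π(86.4/2 mm)² = 5.86×10⁻³ m².
C = ε₀A/d = 8.85×10⁻¹² × 5.86×10⁻³ / 1.22×10⁻³ = 4.25×10⁻¹¹ F.
σ = Q/A = CV/A = 4.25×10⁻¹¹ × 6.41 / 5.86×10⁻³ = 4.65×10⁻⁸ C/m².

σ ≈ 46.5 nC/m²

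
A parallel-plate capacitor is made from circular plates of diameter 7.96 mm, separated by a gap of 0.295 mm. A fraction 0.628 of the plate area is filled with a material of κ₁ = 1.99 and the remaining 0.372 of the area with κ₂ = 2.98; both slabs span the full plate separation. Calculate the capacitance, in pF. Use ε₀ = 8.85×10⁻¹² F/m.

3.52 pF

A = π(7.96/2 mm)² = 4.98×10⁻⁵ m².
Side-by-side slabs ⇒ two capacitors in parallel, each spanning the full gap.
C₁ = κ₁ε₀A₁/d = 1.99 × 8.85×10⁻¹² × 3.13×10⁻⁵ / 2.95×10⁻⁴ = 1.87×10⁻¹² F.
C₂ = κ₂ε₀A₂/d = 2.98 × 8.85×10⁻¹² × 1.85×10⁻⁵ / 2.95×10⁻⁴ = 1.65×10⁻¹² F.
C = C₁ + C₂ = 3.52×10⁻¹² F.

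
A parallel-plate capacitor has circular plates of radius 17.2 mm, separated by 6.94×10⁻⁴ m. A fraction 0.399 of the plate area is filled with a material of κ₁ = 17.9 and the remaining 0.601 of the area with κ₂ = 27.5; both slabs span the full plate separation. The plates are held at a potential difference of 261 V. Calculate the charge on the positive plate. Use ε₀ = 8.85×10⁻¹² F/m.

73.2 nC

A = π(17.2 mm)² = 9.29×10⁻⁴ m².
Side-by-side slabs ⇒ two capacitors in parallel, each spanning the full gap.
C₁ = κ₁ε₀A₁/d = 17.9 × 8.85×10⁻¹² × 3.71×10⁻⁴ / 6.94×10⁻⁴ = 8.46×10⁻¹¹ F.
C₂ = κ₂ε₀A₂/d = 27.5 × 8.85×10⁻¹² × 5.59×10⁻⁴ / 6.94×10⁻⁴ = 1.96×10⁻¹⁰ F.
C = C₁ + C₂ = 2.81×10⁻¹⁰ F.
Q = CV = 2.81×10⁻¹⁰ × 261 = 7.32×10⁻⁸ C.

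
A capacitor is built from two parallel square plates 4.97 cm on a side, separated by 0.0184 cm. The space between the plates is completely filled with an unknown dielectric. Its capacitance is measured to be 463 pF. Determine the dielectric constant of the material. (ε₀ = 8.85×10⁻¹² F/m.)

A = (4.97 cm)² = 2.47×10⁻³ m².
κ = Cd/(ε₀A) = 4.63×10⁻¹⁰ × 1.84×10⁻⁴ / (8.85×10⁻¹² × 2.47×10⁻³) = 3.90.

κ ≈ 3.90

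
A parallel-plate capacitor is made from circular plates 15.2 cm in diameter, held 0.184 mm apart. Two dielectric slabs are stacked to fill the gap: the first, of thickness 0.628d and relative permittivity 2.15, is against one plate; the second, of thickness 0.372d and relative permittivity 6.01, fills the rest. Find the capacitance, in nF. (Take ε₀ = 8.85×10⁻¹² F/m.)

A = π(15.2/2 cm)² = 1.81×10⁻² m².
Stacked slabs ⇒ two capacitors in series, each with the full plate area.
C₁ = κ₁ε₀A/d₁ = 2.15 × 8.85×10⁻¹² × 1.81×10⁻² / 1.16×10⁻⁴ = 2.99×10⁻⁹ F.
C₂ = κ₂ε₀A/d₂ = 6.01 × 8.85×10⁻¹² × 1.81×10⁻² / 6.84×10⁻⁵ = 1.41×10⁻⁸ F.
C = (1/C₁ + 1/C₂)⁻¹ = 2.47×10⁻⁹ F.

C ≈ 2.47 nF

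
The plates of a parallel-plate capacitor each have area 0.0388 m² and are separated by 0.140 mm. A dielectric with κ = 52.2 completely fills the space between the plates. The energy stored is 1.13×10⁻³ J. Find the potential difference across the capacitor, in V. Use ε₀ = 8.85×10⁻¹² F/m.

V ≈ 133 V

C = κε₀A/d = 52.2 × 8.85×10⁻¹² × 3.88×10⁻² / 1.40×10⁻⁴ = 1.28×10⁻⁷ F.
V = √(2U/C) = √(2 × 1.13×10⁻³ / 1.28×10⁻⁷) = 1.33×10² V.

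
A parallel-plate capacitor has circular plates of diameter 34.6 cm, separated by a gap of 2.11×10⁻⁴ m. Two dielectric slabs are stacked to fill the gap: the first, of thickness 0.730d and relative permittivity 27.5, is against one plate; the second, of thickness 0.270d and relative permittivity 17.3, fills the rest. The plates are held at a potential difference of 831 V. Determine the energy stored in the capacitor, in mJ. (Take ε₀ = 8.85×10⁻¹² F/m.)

32.3 mJ

A = π(34.6/2 cm)² = 9.40×10⁻² m².
Stacked slabs ⇒ two capacitors in series, each with the full plate area.
C₁ = κ₁ε₀A/d₁ = 27.5 × 8.85×10⁻¹² × 9.40×10⁻² / 1.54×10⁻⁴ = 1.49×10⁻⁷ F.
C₂ = κ₂ε₀A/d₂ = 17.3 × 8.85×10⁻¹² × 9.40×10⁻² / 5.70×10⁻⁵ = 2.53×10⁻⁷ F.
C = (1/C₁ + 1/C₂)⁻¹ = 9.36×10⁻⁸ F.
U = ½CV² = ½ × 9.36×10⁻⁸ × (831)² = 3.23×10⁻² J.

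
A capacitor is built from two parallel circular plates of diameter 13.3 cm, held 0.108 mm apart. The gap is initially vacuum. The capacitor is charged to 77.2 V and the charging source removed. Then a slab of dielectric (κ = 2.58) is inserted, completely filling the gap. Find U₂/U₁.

Isolated ⇒ Q is held fixed.
C₂ = 2.58 C₁ and U = Q²/(2C), so U₂/U₁ = C₁/C₂ = 0.388.

U₂/U₁ ≈ 0.388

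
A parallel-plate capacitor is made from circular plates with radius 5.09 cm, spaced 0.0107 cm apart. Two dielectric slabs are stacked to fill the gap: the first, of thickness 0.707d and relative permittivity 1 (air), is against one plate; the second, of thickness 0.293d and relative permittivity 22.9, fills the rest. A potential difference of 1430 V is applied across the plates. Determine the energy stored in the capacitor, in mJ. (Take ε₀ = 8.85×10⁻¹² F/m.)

A = π(5.09 cm)² = 8.14×10⁻³ m².
Stacked slabs ⇒ two capacitors in series, each with the full plate area.
C₁ = κ₁ε₀A/d₁ = 1.00 × 8.85×10⁻¹² × 8.14×10⁻³ / 7.56×10⁻⁵ = 9.52×10⁻¹⁰ F.
C₂ = κ₂ε₀A/d₂ = 22.9 × 8.85×10⁻¹² × 8.14×10⁻³ / 3.14×10⁻⁵ = 5.26×10⁻⁸ F.
C = (1/C₁ + 1/C₂)⁻¹ = 9.35×10⁻¹⁰ F.
U = ½CV² = ½ × 9.35×10⁻¹⁰ × (1430)² = 9.56×10⁻⁴ J.

0.956 mJ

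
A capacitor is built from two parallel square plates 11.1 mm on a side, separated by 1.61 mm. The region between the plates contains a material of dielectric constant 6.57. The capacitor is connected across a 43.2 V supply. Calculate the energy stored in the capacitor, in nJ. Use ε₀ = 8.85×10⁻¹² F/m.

U ≈ 4.15 nJ

A = (11.1 mm)² = 1.23×10⁻⁴ m².
C = κε₀A/d = 6.57 × 8.85×10⁻¹² × 1.23×10⁻⁴ / 1.61×10⁻³ = 4.45×10⁻¹² F.
U = ½CV² = ½ × 4.45×10⁻¹² × (43.2)² = 4.15×10⁻⁹ J.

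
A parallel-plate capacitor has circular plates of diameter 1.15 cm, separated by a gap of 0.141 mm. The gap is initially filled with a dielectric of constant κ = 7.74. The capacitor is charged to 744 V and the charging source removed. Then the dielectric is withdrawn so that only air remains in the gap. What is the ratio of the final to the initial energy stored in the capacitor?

U₂/U₁ ≈ 7.74

Isolated ⇒ Q is held fixed.
C₂ = 0.129 C₁ and U = Q²/(2C), so U₂/U₁ = C₁/C₂ = 7.74.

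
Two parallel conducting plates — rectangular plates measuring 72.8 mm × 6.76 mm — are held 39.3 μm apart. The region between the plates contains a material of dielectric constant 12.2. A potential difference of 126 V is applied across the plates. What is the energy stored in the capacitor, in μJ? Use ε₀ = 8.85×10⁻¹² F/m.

A = 72.8 × 6.76 mm² = 4.92×10⁻⁴ m².
C = κε₀A/d = 12.2 × 8.85×10⁻¹² × 4.92×10⁻⁴ / 3.93×10⁻⁵ = 1.35×10⁻⁹ F.
U = ½CV² = ½ × 1.35×10⁻⁹ × (126)² = 1.07×10⁻⁵ J.

U ≈ 10.7 μJ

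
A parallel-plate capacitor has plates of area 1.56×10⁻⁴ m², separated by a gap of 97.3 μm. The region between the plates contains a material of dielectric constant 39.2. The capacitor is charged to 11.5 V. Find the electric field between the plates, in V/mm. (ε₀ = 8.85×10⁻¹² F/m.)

E = V/d = 11.5 / 9.73×10⁻⁵ = 1.18×10⁵ V/m.

118 V/mm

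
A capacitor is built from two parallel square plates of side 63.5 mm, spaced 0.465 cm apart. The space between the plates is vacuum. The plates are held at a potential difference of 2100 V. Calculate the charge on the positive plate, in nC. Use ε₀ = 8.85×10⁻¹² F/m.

A = (63.5 mm)² = 4.03×10⁻³ m².
C = ε₀A/d = 8.85×10⁻¹² × 4.03×10⁻³ / 4.65×10⁻³ = 7.67×10⁻¹² F.
Q = CV = 7.67×10⁻¹² × 2100 = 1.61×10⁻⁸ C.

Q ≈ 16.1 nC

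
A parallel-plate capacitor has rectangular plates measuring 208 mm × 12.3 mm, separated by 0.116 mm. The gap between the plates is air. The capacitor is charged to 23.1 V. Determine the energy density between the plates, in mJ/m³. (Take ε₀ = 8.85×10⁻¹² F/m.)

E = V/d = 23.1 / 1.16×10⁻⁴ = 1.99×10⁵ V/m.
u = ½ε₀E² = ½ × 8.85×10⁻¹² × (1.99×10⁵)² = 0.175 J/m³.

u ≈ 175 mJ/m³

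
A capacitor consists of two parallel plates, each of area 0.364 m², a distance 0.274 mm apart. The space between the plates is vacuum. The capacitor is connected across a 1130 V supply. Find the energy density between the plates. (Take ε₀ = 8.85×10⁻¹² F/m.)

u ≈ 75.3 J/m³

E = V/d = 1130 / 2.74×10⁻⁴ = 4.12×10⁶ V/m.
u = ½ε₀E² = ½ × 8.85×10⁻¹² × (4.12×10⁶)² = 75.3 J/m³.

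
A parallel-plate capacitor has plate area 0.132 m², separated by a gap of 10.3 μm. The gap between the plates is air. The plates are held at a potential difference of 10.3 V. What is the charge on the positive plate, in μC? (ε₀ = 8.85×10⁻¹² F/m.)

C = ε₀A/d = 8.85×10⁻¹² × 0.132 / 1.03×10⁻⁵ = 1.13×10⁻⁷ F.
Q = CV = 1.13×10⁻⁷ × 10.3 = 1.17×10⁻⁶ C.

Q ≈ 1.17 μC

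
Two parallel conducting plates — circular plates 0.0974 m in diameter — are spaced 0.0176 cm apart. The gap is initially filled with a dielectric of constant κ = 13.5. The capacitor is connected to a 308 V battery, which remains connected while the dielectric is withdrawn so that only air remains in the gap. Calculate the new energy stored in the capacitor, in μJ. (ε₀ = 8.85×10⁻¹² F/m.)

A = π(0.0974/2 m)² = 7.45×10⁻³ m².
Initially C₁ = κε₀A/d = 13.5 × 8.85×10⁻¹² × 7.45×10⁻³ / 1.76×10⁻⁴ = 5.06×10⁻⁹ F.
U₁ = 2.40×10⁻⁴ J.
Battery connected ⇒ V is held fixed. C₂ = 0.0741 C₁ and U = ½CV², so U₂/U₁ = C₂/C₁ = 0.0741.
U₂ = 0.0741 × 2.40×10⁻⁴ = 1.78×10⁻⁵ J.

U ≈ 17.8 μJ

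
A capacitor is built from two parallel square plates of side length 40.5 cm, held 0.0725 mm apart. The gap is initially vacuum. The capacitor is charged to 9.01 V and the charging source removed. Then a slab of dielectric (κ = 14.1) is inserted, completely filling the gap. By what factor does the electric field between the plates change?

0.0709

Isolated ⇒ Q is held fixed.
V₂ = Q/C₂ = V₁/14.1; E = V/d, so E₂/E₁ = (V₂/V₁)(d₁/d₂) = 0.0709.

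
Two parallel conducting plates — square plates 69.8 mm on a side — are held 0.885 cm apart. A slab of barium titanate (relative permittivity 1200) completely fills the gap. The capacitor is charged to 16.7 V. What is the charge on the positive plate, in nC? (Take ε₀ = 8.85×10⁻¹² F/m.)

97.6 nC

A = (69.8 mm)² = 4.87×10⁻³ m².
C = κε₀A/d = 1200 × 8.85×10⁻¹² × 4.87×10⁻³ / 8.85×10⁻³ = 5.85×10⁻⁹ F.
Q = CV = 5.85×10⁻⁹ × 16.7 = 9.76×10⁻⁸ C.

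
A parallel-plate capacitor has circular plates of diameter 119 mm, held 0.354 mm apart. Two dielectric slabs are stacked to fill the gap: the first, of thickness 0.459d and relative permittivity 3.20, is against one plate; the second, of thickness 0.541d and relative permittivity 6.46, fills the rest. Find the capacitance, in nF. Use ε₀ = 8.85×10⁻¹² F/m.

1.22 nF

A = π(119/2 mm)² = 1.11×10⁻² m².
Stacked slabs ⇒ two capacitors in series, each with the full plate area.
C₁ = κ₁ε₀A/d₁ = 3.20 × 8.85×10⁻¹² × 1.11×10⁻² / 1.62×10⁻⁴ = 1.94×10⁻⁹ F.
C₂ = κ₂ε₀A/d₂ = 6.46 × 8.85×10⁻¹² × 1.11×10⁻² / 1.92×10⁻⁴ = 3.32×10⁻⁹ F.
C = (1/C₁ + 1/C₂)⁻¹ = 1.22×10⁻⁹ F.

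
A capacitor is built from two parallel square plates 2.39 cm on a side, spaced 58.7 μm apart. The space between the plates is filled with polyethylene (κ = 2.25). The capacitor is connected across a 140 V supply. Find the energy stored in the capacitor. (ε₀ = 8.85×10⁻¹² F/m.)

U ≈ 1.90 μJ

A = (2.39 cm)² = 5.71×10⁻⁴ m².
C = κε₀A/d = 2.25 × 8.85×10⁻¹² × 5.71×10⁻⁴ / 5.87×10⁻⁵ = 1.94×10⁻¹⁰ F.
U = ½CV² = ½ × 1.94×10⁻¹⁰ × (140)² = 1.90×10⁻⁶ J.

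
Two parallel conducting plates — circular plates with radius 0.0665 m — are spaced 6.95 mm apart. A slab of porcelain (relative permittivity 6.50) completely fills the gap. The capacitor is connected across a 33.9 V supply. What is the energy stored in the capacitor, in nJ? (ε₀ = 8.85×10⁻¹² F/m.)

A = π(0.0665 m)² = 1.39×10⁻² m².
C = κε₀A/d = 6.50 × 8.85×10⁻¹² × 1.39×10⁻² / 6.95×10⁻³ = 1.15×10⁻¹⁰ F.
U = ½CV² = ½ × 1.15×10⁻¹⁰ × (33.9)² = 6.61×10⁻⁸ J.

66.1 nJ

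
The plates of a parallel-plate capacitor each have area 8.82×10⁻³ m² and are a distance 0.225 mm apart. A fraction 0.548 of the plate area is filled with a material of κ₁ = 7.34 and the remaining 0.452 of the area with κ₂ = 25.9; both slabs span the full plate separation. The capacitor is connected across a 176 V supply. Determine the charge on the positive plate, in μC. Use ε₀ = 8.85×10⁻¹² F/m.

Side-by-side slabs ⇒ two capacitors in parallel, each spanning the full gap.
C₁ = κ₁ε₀A₁/d = 7.34 × 8.85×10⁻¹² × 4.83×10⁻³ / 2.25×10⁻⁴ = 1.40×10⁻⁹ F.
C₂ = κ₂ε₀A₂/d = 25.9 × 8.85×10⁻¹² × 3.99×10⁻³ / 2.25×10⁻⁴ = 4.06×10⁻⁹ F.
C = C₁ + C₂ = 5.46×10⁻⁹ F.
Q = CV = 5.46×10⁻⁹ × 176 = 9.60×10⁻⁷ C.

0.960 μC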